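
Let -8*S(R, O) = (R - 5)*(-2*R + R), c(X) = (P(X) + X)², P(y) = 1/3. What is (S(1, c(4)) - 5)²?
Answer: 121/4 ≈ 30.250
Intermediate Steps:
P(y) = ⅓
c(X) = (⅓ + X)²
S(R, O) = R*(-5 + R)/8 (S(R, O) = -(R - 5)*(-2*R + R)/8 = -(-5 + R)*(-R)/8 = -(-1)*R*(-5 + R)/8 = R*(-5 + R)/8)
(S(1, c(4)) - 5)² = ((⅛)*1*(-5 + 1) - 5)² = ((⅛)*1*(-4) - 5)² = (-½ - 5)² = (-11/2)² = 121/4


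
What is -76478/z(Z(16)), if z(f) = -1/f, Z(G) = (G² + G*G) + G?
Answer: 40380384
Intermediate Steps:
Z(G) = G + 2*G² (Z(G) = (G² + G²) + G = 2*G² + G = G + 2*G²)
-76478/z(Z(16)) = -76478*(-16*(1 + 2*16)) = -76478*(-16*(1 + 32)) = -76478/((-1/(16*33))) = -76478/((-1/528)) = -76478/((-1*1/528)) = -76478/(-1/528) = -76478*(-528) = 40380384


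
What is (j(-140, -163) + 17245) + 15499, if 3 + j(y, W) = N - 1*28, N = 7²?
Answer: 32762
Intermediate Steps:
N = 49
j(y, W) = 18 (j(y, W) = -3 + (49 - 1*28) = -3 + (49 - 28) = -3 + 21 = 18)
(j(-140, -163) + 17245) + 15499 = (18 + 17245) + 15499 = 17263 + 15499 = 32762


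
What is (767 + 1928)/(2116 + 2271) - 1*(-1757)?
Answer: 7710654/4387 ≈ 1757.6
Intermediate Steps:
(767 + 1928)/(2116 + 2271) - 1*(-1757) = 2695/4387 + 1757 = 7710654/4387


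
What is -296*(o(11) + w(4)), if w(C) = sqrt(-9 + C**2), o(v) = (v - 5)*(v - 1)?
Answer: -17760 - 296*sqrt(7) ≈ -18543.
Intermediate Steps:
o(v) = (-1 + v)*(-5 + v) (o(v) = (-5 + v)*(-1 + v) = (-1 + v)*(-5 + v))
-296*(o(11) + w(4)) = -296*((5 + 11**2 - 6*11) + sqrt(-9 + 4**2)) = -296*((5 + 121 - 66) + sqrt(-9 + 16)) = -296*(60 + sqrt(7)) = -17760 - 296*sqrt(7)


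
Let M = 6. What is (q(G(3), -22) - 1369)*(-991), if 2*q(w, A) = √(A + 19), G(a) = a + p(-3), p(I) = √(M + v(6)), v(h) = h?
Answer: 1356679 - 991*I*√3/2 ≈ 1.3567e+6 - 858.23*I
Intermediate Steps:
p(I) = 2*√3 (p(I) = √(6 + 6) = √12 = 2*√3)
G(a) = a + 2*√3
q(w, A) = √(19 + A)/2 (q(w, A) = √(A + 19)/2 = √(19 + A)/2)
(q(G(3), -22) - 1369)*(-991) = (√(19 - 22)/2 - 1369)*(-991) = (√(-3)/2 - 1369)*(-991) = ((I*√3)/2 - 1369)*(-991) = (I*√3/2 - 1369)*(-991) = (-1369 + I*√3/2)*(-991) = 1356679 - 991*I*√3/2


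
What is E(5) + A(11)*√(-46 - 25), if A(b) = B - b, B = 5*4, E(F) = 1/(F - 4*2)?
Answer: -⅓ + 9*I*√71 ≈ -0.33333 + 75.835*I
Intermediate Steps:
E(F) = 1/(-8 + F) (E(F) = 1/(F - 8) = 1/(-8 + F))
B = 20
A(b) = 20 - b
E(5) + A(11)*√(-46 - 25) = 1/(-8 + 5) + (20 - 1*11)*√(-46 - 25) = 1/(-3) + (20 - 11)*√(-71) = -⅓ + 9*(I*√71) = -⅓ + 9*I*√71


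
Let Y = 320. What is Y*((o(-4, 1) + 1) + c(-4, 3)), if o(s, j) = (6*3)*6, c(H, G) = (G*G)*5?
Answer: 49280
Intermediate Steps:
c(H, G) = 5*G² (c(H, G) = G²*5 = 5*G²)
o(s, j) = 108 (o(s, j) = 18*6 = 108)
Y*((o(-4, 1) + 1) + c(-4, 3)) = 320*((108 + 1) + 5*3²) = 320*(109 + 5*9) = 320*(109 + 45) = 320*154 = 49280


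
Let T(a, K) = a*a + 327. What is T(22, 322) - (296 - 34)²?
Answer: -67833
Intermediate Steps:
T(a, K) = 327 + a² (T(a, K) = a² + 327 = 327 + a²)
T(22, 322) - (296 - 34)² = (327 + 22²) - (296 - 34)² = (327 + 484) - 1*262² = 811 - 1*68644 = 811 - 68644 = -67833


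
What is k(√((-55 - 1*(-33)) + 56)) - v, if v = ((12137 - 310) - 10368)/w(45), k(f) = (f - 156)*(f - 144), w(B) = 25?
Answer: 560991/25 - 300*√34 ≈ 20690.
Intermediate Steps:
k(f) = (-156 + f)*(-144 + f)
v = 1459/25 (v = ((12137 - 310) - 10368)/25 = (11827 - 10368)*(1/25) = 1459*(1/25) = 1459/25 ≈ 58.360)
k(√((-55 - 1*(-33)) + 56)) - v = (22464 + (√((-55 - 1*(-33)) + 56))² - 300*√((-55 - 1*(-33)) + 56)) - 1*1459/25 = (22464 + (√((-55 + 33) + 56))² - 300*√((-55 + 33) + 56)) - 1459/25 = (22464 + (√(-22 + 56))² - 300*√(-22 + 56)) - 1459/25 = (22464 + (√34)² - 300*√34) - 1459/25 = (22464 + 34 - 300*√34) - 1459/25 = (22498 - 300*√34) - 1459/25 = 560991/25 - 300*√34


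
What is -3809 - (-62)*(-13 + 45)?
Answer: -1825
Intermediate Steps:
-3809 - (-62)*(-13 + 45) = -3809 - (-62)*32 = -3809 - 1*(-1984) = -3809 + 1984 = -1825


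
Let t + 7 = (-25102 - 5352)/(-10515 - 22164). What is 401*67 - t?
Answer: 878184992/32679 ≈ 26873.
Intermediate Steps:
t = -198299/32679 (t = -7 + (-25102 - 5352)/(-10515 - 22164) = -7 - 30454/(-32679) = -7 - 30454*(-1/32679) = -7 + 30454/32679 = -198299/32679 ≈ -6.0681)
401*67 - t = 401*67 - 1*(-198299/32679) = 26867 + 198299/32679 = 878184992/32679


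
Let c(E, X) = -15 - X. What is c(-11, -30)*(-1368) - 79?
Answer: -20599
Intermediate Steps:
c(-11, -30)*(-1368) - 79 = (-15 - 1*(-30))*(-1368) - 79 = (-15 + 30)*(-1368) - 79 = 15*(-1368) - 79 = -20520 - 79 = -20599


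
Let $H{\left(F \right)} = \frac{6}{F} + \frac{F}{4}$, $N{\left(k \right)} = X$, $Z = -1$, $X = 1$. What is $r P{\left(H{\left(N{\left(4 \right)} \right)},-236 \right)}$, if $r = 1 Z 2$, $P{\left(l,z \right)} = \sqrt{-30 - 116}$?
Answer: $- 2 i \sqrt{146} \approx - 24.166 i$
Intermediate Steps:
$N{\left(k \right)} = 1$
$H{\left(F \right)} = \frac{6}{F} + \frac{F}{4}$ ($H{\left(F \right)} = \frac{6}{F} + F \frac{1}{4} = \frac{6}{F} + \frac{F}{4}$)
$P{\left(l,z \right)} = i \sqrt{146}$ ($P{\left(l,z \right)} = \sqrt{-146} = i \sqrt{146}$)
$r = -2$ ($r = 1 \left(-1\right) 2 = \left(-1\right) 2 = -2$)
$r P{\left(H{\left(N{\left(4 \right)} \right)},-236 \right)} = - 2 i \sqrt{146}$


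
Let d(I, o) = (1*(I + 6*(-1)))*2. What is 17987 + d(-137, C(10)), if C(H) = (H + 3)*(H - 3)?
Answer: 17701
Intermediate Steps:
C(H) = (-3 + H)*(3 + H) (C(H) = (3 + H)*(-3 + H) = (-3 + H)*(3 + H))
d(I, o) = -12 + 2*I (d(I, o) = (1*(I - 6))*2 = (1*(-6 + I))*2 = (-6 + I)*2 = -12 + 2*I)
17987 + d(-137, C(10)) = 17987 + (-12 + 2*(-137)) = 17987 + (-12 - 274) = 17987 - 286 = 17701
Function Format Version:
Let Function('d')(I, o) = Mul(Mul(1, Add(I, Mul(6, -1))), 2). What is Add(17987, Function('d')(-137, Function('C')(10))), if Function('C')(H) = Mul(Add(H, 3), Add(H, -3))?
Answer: 17701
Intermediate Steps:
Function('C')(H) = Mul(Add(-3, H), Add(3, H)) (Function('C')(H) = Mul(Add(3, H), Add(-3, H)) = Mul(Add(-3, H), Add(3, H)))
Function('d')(I, o) = Add(-12, Mul(2, I)) (Function('d')(I, o) = Mul(Mul(1, Add(I, -6)), 2) = Mul(Mul(1, Add(-6, I)), 2) = Mul(Add(-6, I), 2) = Add(-12, Mul(2, I)))
Add(17987, Function('d')(-137, Function('C')(10))) = Add(17987, Add(-12, Mul(2, -137))) = Add(17987, Add(-12, -274)) = Add(17987, -286) = 17701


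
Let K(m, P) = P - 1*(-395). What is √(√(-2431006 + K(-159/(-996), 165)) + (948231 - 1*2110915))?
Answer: √(-1162684 + I*√2430446) ≈ 0.723 + 1078.3*I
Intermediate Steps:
K(m, P) = 395 + P (K(m, P) = P + 395 = 395 + P)
√(√(-2431006 + K(-159/(-996), 165)) + (948231 - 1*2110915)) = √(√(-2431006 + (395 + 165)) + (948231 - 1*2110915)) = √(√(-2431006 + 560) + (948231 - 2110915)) = √(√(-2430446) - 1162684) = √(I*√2430446 - 1162684) = √(-1162684 + I*√2430446)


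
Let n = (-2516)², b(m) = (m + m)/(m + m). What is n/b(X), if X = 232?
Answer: 6330256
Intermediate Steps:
b(m) = 1 (b(m) = (2*m)/((2*m)) = (2*m)*(1/(2*m)) = 1)
n = 6330256
n/b(X) = 6330256/1 = 6330256*1 = 6330256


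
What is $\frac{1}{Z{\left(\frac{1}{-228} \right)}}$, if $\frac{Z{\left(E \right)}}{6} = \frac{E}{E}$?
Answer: $\frac{1}{6} \approx 0.16667$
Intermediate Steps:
$Z{\left(E \right)} = 6$ ($Z{\left(E \right)} = 6 \frac{E}{E} = 6 \cdot 1 = 6$)
$\frac{1}{Z{\left(\frac{1}{-228} \right)}} = \frac{1}{6}$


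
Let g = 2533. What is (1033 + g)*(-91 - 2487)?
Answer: -9193148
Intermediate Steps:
(1033 + g)*(-91 - 2487) = (1033 + 2533)*(-91 - 2487) = 3566*(-2578) = -9193148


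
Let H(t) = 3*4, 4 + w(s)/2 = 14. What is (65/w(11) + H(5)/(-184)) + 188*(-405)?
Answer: -7004587/92 ≈ -76137.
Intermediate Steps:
w(s) = 20 (w(s) = -8 + 2*14 = -8 + 28 = 20)
H(t) = 12
(65/w(11) + H(5)/(-184)) + 188*(-405) = (65/20 + 12/(-184)) + 188*(-405) = (65*(1/20) + 12*(-1/184)) - 76140 = (13/4 - 3/46) - 76140 = 293/92 - 76140 = -7004587/92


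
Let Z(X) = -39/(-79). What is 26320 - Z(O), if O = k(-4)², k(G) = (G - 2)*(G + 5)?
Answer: 2079241/79 ≈ 26320.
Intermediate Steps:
k(G) = (-2 + G)*(5 + G)
O = 36 (O = (-10 + (-4)² + 3*(-4))² = (-10 + 16 - 12)² = (-6)² = 36)
Z(X) = 39/79 (Z(X) = -39*(-1/79) = 39/79)
26320 - Z(O) = 26320 - 1*39/79 = 26320 - 39/79 = 2079241/79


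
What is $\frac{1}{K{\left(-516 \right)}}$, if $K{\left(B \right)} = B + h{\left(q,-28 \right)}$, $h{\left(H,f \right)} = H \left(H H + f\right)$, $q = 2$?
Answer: $- \frac{1}{564} \approx -0.0017731$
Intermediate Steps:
$h{\left(H,f \right)} = H \left(f + H^{2}\right)$ ($h{\left(H,f \right)} = H \left(H^{2} + f\right) = H \left(f + H^{2}\right)$)
$K{\left(B \right)} = -48 + B$ ($K{\left(B \right)} = B + 2 \left(-28 + 2^{2}\right) = B + 2 \left(-28 + 4\right) = B + 2 \left(-24\right) = B - 48 = -48 + B$)
$\frac{1}{K{\left(-516 \right)}} = \frac{1}{-48 - 516} = \frac{1}{-564} = - \frac{1}{564}$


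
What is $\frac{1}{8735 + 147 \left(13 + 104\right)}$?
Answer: $\frac{1}{25934} \approx 3.8559 \cdot 10^{-5}$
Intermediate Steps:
$\frac{1}{8735 + 147 \left(13 + 104\right)} = \frac{1}{8735 + 147 \cdot 117} = \frac{1}{8735 + 17199} = \frac{1}{25934}$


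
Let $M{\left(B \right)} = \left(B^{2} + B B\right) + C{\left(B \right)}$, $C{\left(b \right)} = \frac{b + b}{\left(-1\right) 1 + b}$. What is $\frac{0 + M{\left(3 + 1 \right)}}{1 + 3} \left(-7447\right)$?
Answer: $- \frac{193622}{3} \approx -64541.0$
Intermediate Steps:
$C{\left(b \right)} = \frac{2 b}{-1 + b}$
$M{\left(B \right)} = 2 B^{2} + \frac{2 B}{-1 + B}$ ($M{\left(B \right)} = \left(B^{2} + B B\right) + \frac{2 B}{-1 + B} = \left(B^{2} + B^{2}\right) + \frac{2 B}{-1 + B} = 2 B^{2} + \frac{2 B}{-1 + B}$)
$\frac{0 + M{\left(3 + 1 \right)}}{1 + 3} \left(-7447\right) = \frac{0 + \frac{2 \left(3 + 1\right) \left(1 + \left(3 + 1\right) \left(-1 + \left(3 + 1\right)\right)\right)}{-1 + \left(3 + 1\right)}}{1 + 3} \left(-7447\right) = \frac{0 + 2 \cdot 4 \frac{1}{-1 + 4} \left(1 + 4 \left(-1 + 4\right)\right)}{4} \left(-7447\right) = \left(0 + 2 \cdot 4 \cdot \frac{1}{3} \left(1 + 4 \cdot 3\right)\right) \frac{1}{4} \left(-7447\right) = \left(0 + 2 \cdot 4 \cdot \frac{1}{3} \left(1 + 12\right)\right) \frac{1}{4} \left(-7447\right) = \left(0 + 2 \cdot 4 \cdot \frac{1}{3} \cdot 13\right) \frac{1}{4} \left(-7447\right) = \left(0 + \frac{104}{3}\right) \frac{1}{4} \left(-7447\right) = \frac{104}{3} \cdot \frac{1}{4} \left(-7447\right) = \frac{26}{3} \left(-7447\right) = - \frac{193622}{3}$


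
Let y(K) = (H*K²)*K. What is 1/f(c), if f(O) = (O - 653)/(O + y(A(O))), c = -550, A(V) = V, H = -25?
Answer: -1386458150/401 ≈ -3.4575e+6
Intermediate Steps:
y(K) = -25*K³ (y(K) = (-25*K²)*K = -25*K³)
f(O) = (-653 + O)/(O - 25*O³) (f(O) = (O - 653)/(O - 25*O³) = (-653 + O)/(O - 25*O³))
1/f(c) = 1/((653 - 1*(-550))/(-1*(-550) + 25*(-550)³)) = 1/((653 + 550)/(550 + 25*(-166375000))) = 1/(1203/(550 - 4159375000)) = 1/(1203/(-4159374450)) = 1/(-1/4159374450*1203) = 1/(-401/1386458150) = -1386458150/401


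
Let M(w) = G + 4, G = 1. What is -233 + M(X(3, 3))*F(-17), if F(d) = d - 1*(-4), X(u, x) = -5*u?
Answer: -298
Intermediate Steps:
M(w) = 5 (M(w) = 1 + 4 = 5)
F(d) = 4 + d (F(d) = d + 4 = 4 + d)
-233 + M(X(3, 3))*F(-17) = -233 + 5*(4 - 17) = -233 + 5*(-13) = -233 - 65 = -298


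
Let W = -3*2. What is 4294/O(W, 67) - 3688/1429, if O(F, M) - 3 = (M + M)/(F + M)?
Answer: 373134590/452993 ≈ 823.71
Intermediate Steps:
W = -6
O(F, M) = 3 + 2*M/(F + M) (O(F, M) = 3 + (M + M)/(F + M) = 3 + (2*M)/(F + M) = 3 + 2*M/(F + M))
4294/O(W, 67) - 3688/1429 = 4294/(((3*(-6) + 5*67)/(-6 + 67))) - 3688/1429 = 4294/(((-18 + 335)/61)) - 3688*1/1429 = 4294/(((1/61)*317)) - 3688/1429 = 4294/(317/61) - 3688/1429 = 4294*(61/317) - 3688/1429 = 261934/317 - 3688/1429 = 373134590/452993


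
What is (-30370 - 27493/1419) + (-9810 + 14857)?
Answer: -35960830/1419 ≈ -25342.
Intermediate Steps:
(-30370 - 27493/1419) + (-9810 + 14857) = (-30370 - 27493*1/1419) + 5047 = (-30370 - 27493/1419) + 5047 = -43122523/1419 + 5047 = -35960830/1419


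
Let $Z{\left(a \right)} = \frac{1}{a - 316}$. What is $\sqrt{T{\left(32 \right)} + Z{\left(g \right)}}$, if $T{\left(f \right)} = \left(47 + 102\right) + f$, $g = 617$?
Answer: $\frac{\sqrt{16399082}}{301} \approx 13.454$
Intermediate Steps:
$Z{\left(a \right)} = \frac{1}{-316 + a}$
$T{\left(f \right)} = 149 + f$
$\sqrt{T{\left(32 \right)} + Z{\left(g \right)}} = \sqrt{\left(149 + 32\right) + \frac{1}{-316 + 617}} = \sqrt{181 + \frac{1}{301}} = \sqrt{\frac{54482}{301}} = \frac{\sqrt{16399082}}{301}$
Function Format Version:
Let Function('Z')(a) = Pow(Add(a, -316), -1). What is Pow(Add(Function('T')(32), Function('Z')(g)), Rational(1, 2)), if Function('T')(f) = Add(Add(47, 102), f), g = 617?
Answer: Mul(Rational(1, 301), Pow(16399082, Rational(1, 2))) ≈ 13.454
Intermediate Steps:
Function('Z')(a) = Pow(Add(-316, a), -1)
Function('T')(f) = Add(149, f)
Pow(Add(Function('T')(32), Function('Z')(g)), Rational(1, 2)) = Pow(Add(Add(149, 32), Pow(Add(-316, 617), -1)), Rational(1, 2)) = Pow(Add(181, Pow(301, -1)), Rational(1, 2)) = Pow(Add(181, Rational(1, 301)), Rational(1, 2)) = Pow(Rational(54482, 301), Rational(1, 2)) = Mul(Rational(1, 301), Pow(16399082, Rational(1, 2)))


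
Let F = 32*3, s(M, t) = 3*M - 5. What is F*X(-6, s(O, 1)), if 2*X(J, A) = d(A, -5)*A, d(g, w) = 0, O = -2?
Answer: 0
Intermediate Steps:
s(M, t) = -5 + 3*M
X(J, A) = 0 (X(J, A) = (0*A)/2 = (½)*0 = 0)
F = 96
F*X(-6, s(O, 1)) = 96*0 = 0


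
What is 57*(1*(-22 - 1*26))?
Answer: -2736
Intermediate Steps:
57*(1*(-22 - 1*26)) = 57*(1*(-22 - 26)) = 57*(1*(-48)) = 57*(-48) = -2736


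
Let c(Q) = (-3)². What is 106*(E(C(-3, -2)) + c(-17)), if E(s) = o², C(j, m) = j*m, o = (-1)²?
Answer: 1060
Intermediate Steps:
o = 1
E(s) = 1 (E(s) = 1² = 1)
c(Q) = 9
106*(E(C(-3, -2)) + c(-17)) = 106*(1 + 9) = 106*10 = 1060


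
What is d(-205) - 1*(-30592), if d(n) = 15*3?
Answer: 30637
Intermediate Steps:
d(n) = 45
d(-205) - 1*(-30592) = 45 - 1*(-30592) = 45 + 30592 = 30637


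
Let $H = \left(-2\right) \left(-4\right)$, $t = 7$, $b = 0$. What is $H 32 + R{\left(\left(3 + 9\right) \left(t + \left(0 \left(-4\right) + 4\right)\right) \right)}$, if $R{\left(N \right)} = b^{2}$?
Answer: $256$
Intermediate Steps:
$R{\left(N \right)} = 0$ ($R{\left(N \right)} = 0^{2} = 0$)
$H = 8$
$H 32 + R{\left(\left(3 + 9\right) \left(t + \left(0 \left(-4\right) + 4\right)\right) \right)} = 8 \cdot 32 + 0 = 256 + 0 = 256$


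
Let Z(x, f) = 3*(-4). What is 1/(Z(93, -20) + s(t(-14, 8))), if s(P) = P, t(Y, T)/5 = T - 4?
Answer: ⅛ ≈ 0.12500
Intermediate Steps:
Z(x, f) = -12
t(Y, T) = -20 + 5*T (t(Y, T) = 5*(T - 4) = 5*(-4 + T) = -20 + 5*T)
1/(Z(93, -20) + s(t(-14, 8))) = 1/(-12 + (-20 + 5*8)) = 1/(-12 + (-20 + 40)) = 1/(-12 + 20) = 1/8 = ⅛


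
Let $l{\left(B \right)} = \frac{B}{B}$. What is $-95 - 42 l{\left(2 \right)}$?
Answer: $-137$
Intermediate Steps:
$l{\left(B \right)} = 1$
$-95 - 42 l{\left(2 \right)} = -95 - 42 = -137$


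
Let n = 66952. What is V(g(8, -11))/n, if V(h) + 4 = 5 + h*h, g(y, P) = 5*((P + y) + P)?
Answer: 4901/66952 ≈ 0.073202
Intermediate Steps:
g(y, P) = 5*y + 10*P (g(y, P) = 5*(y + 2*P) = 5*y + 10*P)
V(h) = 1 + h**2 (V(h) = -4 + (5 + h*h) = -4 + (5 + h**2) = 1 + h**2)
V(g(8, -11))/n = (1 + (5*8 + 10*(-11))**2)/66952 = (1 + (40 - 110)**2)*(1/66952) = (1 + (-70)**2)*(1/66952) = (1 + 4900)*(1/66952) = 4901*(1/66952) = 4901/66952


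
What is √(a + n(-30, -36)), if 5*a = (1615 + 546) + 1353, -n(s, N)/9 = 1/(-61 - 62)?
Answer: √29538245/205 ≈ 26.512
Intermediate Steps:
n(s, N) = 3/41 (n(s, N) = -9/(-61 - 62) = -9/(-123) = -9*(-1/123) = 3/41)
a = 3514/5 (a = ((1615 + 546) + 1353)/5 = (2161 + 1353)/5 = (⅕)*3514 = 3514/5 ≈ 702.80)
√(a + n(-30, -36)) = √(3514/5 + 3/41) = √(144089/205) = √29538245/205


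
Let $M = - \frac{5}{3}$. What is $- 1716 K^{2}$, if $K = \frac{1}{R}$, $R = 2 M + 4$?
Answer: $-3861$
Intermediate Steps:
$M = - \frac{5}{3}$ ($M = \left(-5\right) \frac{1}{3} = - \frac{5}{3} \approx -1.6667$)
$R = \frac{2}{3}$ ($R = 2 \left(- \frac{5}{3}\right) + 4 = - \frac{10}{3} + 4 = \frac{2}{3} \approx 0.66667$)
$K = \frac{3}{2}$ ($K = \frac{1}{\frac{2}{3}} = \frac{3}{2} \approx 1.5$)
$- 1716 K^{2} = - 1716 \left(\frac{3}{2}\right)^{2} = \left(-1716\right) \frac{9}{4} = -3861$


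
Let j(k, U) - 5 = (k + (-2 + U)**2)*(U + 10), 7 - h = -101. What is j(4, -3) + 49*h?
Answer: 5500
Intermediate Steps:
h = 108 (h = 7 - 1*(-101) = 7 + 101 = 108)
j(k, U) = 5 + (10 + U)*(k + (-2 + U)**2) (j(k, U) = 5 + (k + (-2 + U)**2)*(U + 10) = 5 + (k + (-2 + U)**2)*(10 + U) = 5 + (10 + U)*(k + (-2 + U)**2))
j(4, -3) + 49*h = (45 + (-3)**3 - 36*(-3) + 6*(-3)**2 + 10*4 - 3*4) + 49*108 = (45 - 27 + 108 + 6*9 + 40 - 12) + 5292 = (45 - 27 + 108 + 54 + 40 - 12) + 5292 = 208 + 5292 = 5500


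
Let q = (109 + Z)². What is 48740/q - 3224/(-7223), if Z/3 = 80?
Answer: 24023724/28379633 ≈ 0.84651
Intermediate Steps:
Z = 240 (Z = 3*80 = 240)
q = 121801 (q = (109 + 240)² = 349² = 121801)
48740/q - 3224/(-7223) = 48740/121801 - 3224/(-7223) = 48740*(1/121801) - 3224*(-1/7223) = 48740/121801 + 104/233 = 24023724/28379633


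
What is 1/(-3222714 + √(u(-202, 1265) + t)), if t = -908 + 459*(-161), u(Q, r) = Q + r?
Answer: -146487/472085709070 - I*√4609/2596471399885 ≈ -3.103e-7 - 2.6147e-11*I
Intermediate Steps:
t = -74807 (t = -908 - 73899 = -74807)
1/(-3222714 + √(u(-202, 1265) + t)) = 1/(-3222714 + √((-202 + 1265) - 74807)) = 1/(-3222714 + √(1063 - 74807)) = 1/(-3222714 + √(-73744)) = 1/(-3222714 + 4*I*√4609)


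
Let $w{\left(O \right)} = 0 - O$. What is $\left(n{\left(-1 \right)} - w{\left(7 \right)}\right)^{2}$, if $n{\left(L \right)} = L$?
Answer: $36$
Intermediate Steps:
$w{\left(O \right)} = - O$
$\left(n{\left(-1 \right)} - w{\left(7 \right)}\right)^{2} = \left(-1 - \left(-1\right) 7\right)^{2} = \left(-1 - -7\right)^{2} = \left(-1 + 7\right)^{2} = 6^{2} = 36$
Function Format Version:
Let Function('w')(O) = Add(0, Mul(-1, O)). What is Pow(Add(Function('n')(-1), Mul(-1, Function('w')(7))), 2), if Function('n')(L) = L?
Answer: 36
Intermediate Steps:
Function('w')(O) = Mul(-1, O)
Pow(Add(Function('n')(-1), Mul(-1, Function('w')(7))), 2) = Pow(Add(-1, Mul(-1, Mul(-1, 7))), 2) = Pow(Add(-1, Mul(-1, -7)), 2) = Pow(Add(-1, 7), 2) = Pow(6, 2) = 36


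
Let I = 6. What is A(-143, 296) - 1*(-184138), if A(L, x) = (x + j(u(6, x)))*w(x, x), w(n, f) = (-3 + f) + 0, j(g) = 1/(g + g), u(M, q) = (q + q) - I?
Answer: 1083465/4 ≈ 2.7087e+5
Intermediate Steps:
u(M, q) = -6 + 2*q (u(M, q) = (q + q) - 1*6 = 2*q - 6 = -6 + 2*q)
j(g) = 1/(2*g)
w(n, f) = -3 + f
A(L, x) = (-3 + x)*(x + 1/(2*(-6 + 2*x))) (A(L, x) = (x + 1/(2*(-6 + 2*x)))*(-3 + x) = (-3 + x)*(x + 1/(2*(-6 + 2*x))))
A(-143, 296) - 1*(-184138) = (¼ + 296*(-3 + 296)) - 1*(-184138) = (¼ + 296*293) + 184138 = (¼ + 86728) + 184138 = 346913/4 + 184138 = 1083465/4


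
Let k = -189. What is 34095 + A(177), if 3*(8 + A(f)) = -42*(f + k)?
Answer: 34255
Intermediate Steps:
A(f) = 2638 - 14*f (A(f) = -8 + (-42*(f - 189))/3 = -8 + (-42*(-189 + f))/3 = -8 + (7938 - 42*f)/3 = -8 + (2646 - 14*f) = 2638 - 14*f)
34095 + A(177) = 34095 + (2638 - 14*177) = 34095 + (2638 - 2478) = 34095 + 160 = 34255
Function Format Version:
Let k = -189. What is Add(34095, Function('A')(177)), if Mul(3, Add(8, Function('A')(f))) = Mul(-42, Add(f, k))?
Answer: 34255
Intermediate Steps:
Function('A')(f) = Add(2638, Mul(-14, f)) (Function('A')(f) = Add(-8, Mul(Rational(1, 3), Mul(-42, Add(f, -189)))) = Add(-8, Mul(Rational(1, 3), Mul(-42, Add(-189, f)))) = Add(-8, Mul(Rational(1, 3), Add(7938, Mul(-42, f)))) = Add(-8, Add(2646, Mul(-14, f))) = Add(2638, Mul(-14, f)))
Add(34095, Function('A')(177)) = Add(34095, Add(2638, Mul(-14, 177))) = Add(34095, Add(2638, -2478)) = Add(34095, 160) = 34255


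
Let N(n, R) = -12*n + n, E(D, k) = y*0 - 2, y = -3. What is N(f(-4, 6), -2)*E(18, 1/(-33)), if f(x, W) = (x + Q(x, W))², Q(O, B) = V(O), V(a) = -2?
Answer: 792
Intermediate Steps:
Q(O, B) = -2
E(D, k) = -2 (E(D, k) = -3*0 - 2 = 0 - 2 = -2)
f(x, W) = (-2 + x)² (f(x, W) = (x - 2)² = (-2 + x)²)
N(n, R) = -11*n
N(f(-4, 6), -2)*E(18, 1/(-33)) = -11*(-2 - 4)²*(-2) = -11*(-6)²*(-2) = -11*36*(-2) = -396*(-2) = 792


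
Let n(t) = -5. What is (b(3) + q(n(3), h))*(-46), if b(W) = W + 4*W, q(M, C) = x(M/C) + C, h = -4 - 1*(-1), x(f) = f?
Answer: -1886/3 ≈ -628.67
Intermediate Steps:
h = -3 (h = -4 + 1 = -3)
q(M, C) = C + M/C (q(M, C) = M/C + C = C + M/C)
b(W) = 5*W
(b(3) + q(n(3), h))*(-46) = (5*3 + (-3 - 5/(-3)))*(-46) = (15 + (-3 - 5*(-⅓)))*(-46) = (15 + (-3 + 5/3))*(-46) = (15 - 4/3)*(-46) = (41/3)*(-46) = -1886/3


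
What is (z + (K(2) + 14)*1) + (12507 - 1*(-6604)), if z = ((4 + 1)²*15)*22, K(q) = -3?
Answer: 27372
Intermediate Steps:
z = 8250 (z = (5²*15)*22 = (25*15)*22 = 375*22 = 8250)
(z + (K(2) + 14)*1) + (12507 - 1*(-6604)) = (8250 + (-3 + 14)*1) + (12507 - 1*(-6604)) = (8250 + 11*1) + (12507 + 6604) = (8250 + 11) + 19111 = 8261 + 19111 = 27372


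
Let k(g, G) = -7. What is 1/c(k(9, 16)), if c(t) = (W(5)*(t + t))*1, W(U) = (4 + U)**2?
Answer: -1/1134 ≈ -0.00088183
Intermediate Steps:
c(t) = 162*t (c(t) = ((4 + 5)**2*(t + t))*1 = (9**2*(2*t))*1 = (81*(2*t))*1 = (162*t)*1 = 162*t)
1/c(k(9, 16)) = 1/(162*(-7)) = 1/(-1134) = -1/1134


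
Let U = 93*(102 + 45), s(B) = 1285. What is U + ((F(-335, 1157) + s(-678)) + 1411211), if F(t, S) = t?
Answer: 1425832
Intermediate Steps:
U = 13671 (U = 93*147 = 13671)
U + ((F(-335, 1157) + s(-678)) + 1411211) = 13671 + ((-335 + 1285) + 1411211) = 13671 + (950 + 1411211) = 13671 + 1412161 = 1425832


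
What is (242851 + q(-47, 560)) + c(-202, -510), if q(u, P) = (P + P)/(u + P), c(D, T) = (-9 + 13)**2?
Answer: 124591891/513 ≈ 2.4287e+5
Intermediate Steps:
c(D, T) = 16 (c(D, T) = 4**2 = 16)
q(u, P) = 2*P/(P + u) (q(u, P) = (2*P)/(P + u) = 2*P/(P + u))
(242851 + q(-47, 560)) + c(-202, -510) = (242851 + 2*560/(560 - 47)) + 16 = (242851 + 2*560/513) + 16 = (242851 + 2*560*(1/513)) + 16 = (242851 + 1120/513) + 16 = 124583683/513 + 16 = 124591891/513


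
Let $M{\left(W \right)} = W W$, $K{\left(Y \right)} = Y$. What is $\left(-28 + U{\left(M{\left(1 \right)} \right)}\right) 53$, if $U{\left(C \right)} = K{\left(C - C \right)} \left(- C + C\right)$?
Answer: $-1484$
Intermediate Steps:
$M{\left(W \right)} = W^{2}$
$U{\left(C \right)} = 0$ ($U{\left(C \right)} = \left(C - C\right) \left(- C + C\right) = 0 \cdot 0 = 0$)
$\left(-28 + U{\left(M{\left(1 \right)} \right)}\right) 53 = \left(-28 + 0\right) 53 = \left(-28\right) 53 = -1484$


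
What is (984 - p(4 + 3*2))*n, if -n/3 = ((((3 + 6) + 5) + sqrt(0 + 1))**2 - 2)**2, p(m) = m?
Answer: -145308138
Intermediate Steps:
n = -149187 (n = -3*((((3 + 6) + 5) + sqrt(0 + 1))**2 - 2)**2 = -3*(((9 + 5) + sqrt(1))**2 - 2)**2 = -3*((14 + 1)**2 - 2)**2 = -3*(15**2 - 2)**2 = -3*(225 - 2)**2 = -3*223**2 = -3*49729 = -149187)
(984 - p(4 + 3*2))*n = (984 - (4 + 3*2))*(-149187) = (984 - (4 + 6))*(-149187) = (984 - 1*10)*(-149187) = (984 - 10)*(-149187) = 974*(-149187) = -145308138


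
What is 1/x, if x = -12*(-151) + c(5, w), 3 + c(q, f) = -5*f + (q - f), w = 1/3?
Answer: 1/1812 ≈ 0.00055188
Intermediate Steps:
w = ⅓ ≈ 0.33333
c(q, f) = -3 + q - 6*f (c(q, f) = -3 + (-5*f + (q - f)) = -3 + (q - 6*f) = -3 + q - 6*f)
x = 1812 (x = -12*(-151) + (-3 + 5 - 6*⅓) = 1812 + (-3 + 5 - 2) = 1812 + 0 = 1812)
1/x = 1/1812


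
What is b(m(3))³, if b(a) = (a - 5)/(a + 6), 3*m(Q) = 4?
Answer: -⅛ ≈ -0.12500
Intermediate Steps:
m(Q) = 4/3 (m(Q) = (⅓)*4 = 4/3)
b(a) = (-5 + a)/(6 + a)
b(m(3))³ = ((-5 + 4/3)/(6 + 4/3))³ = (-11/3/(22/3))³ = ((3/22)*(-11/3))³ = (-½)³ = -⅛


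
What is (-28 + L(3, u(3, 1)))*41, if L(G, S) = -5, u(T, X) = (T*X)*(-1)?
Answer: -1353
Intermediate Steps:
u(T, X) = -T*X
(-28 + L(3, u(3, 1)))*41 = (-28 - 5)*41 = -33*41 = -1353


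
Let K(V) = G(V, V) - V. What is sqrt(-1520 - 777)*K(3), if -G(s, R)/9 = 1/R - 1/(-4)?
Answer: -33*I*sqrt(2297)/4 ≈ -395.4*I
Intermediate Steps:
G(s, R) = -9/4 - 9/R (G(s, R) = -9*(1/R - 1/(-4)) = -9*(1/R - 1*(-1/4)) = -9*(1/R + 1/4) = -9*(1/4 + 1/R) = -9/4 - 9/R)
K(V) = -9/4 - V - 9/V (K(V) = (-9/4 - 9/V) - V = -9/4 - V - 9/V)
sqrt(-1520 - 777)*K(3) = sqrt(-1520 - 777)*(-9/4 - 1*3 - 9/3) = sqrt(-2297)*(-9/4 - 3 - 9*1/3) = (I*sqrt(2297))*(-9/4 - 3 - 3) = (I*sqrt(2297))*(-33/4) = -33*I*sqrt(2297)/4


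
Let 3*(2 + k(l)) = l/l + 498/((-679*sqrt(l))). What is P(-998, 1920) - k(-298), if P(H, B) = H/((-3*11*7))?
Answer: 461/77 - 83*I*sqrt(298)/101171 ≈ 5.987 - 0.014162*I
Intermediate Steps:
P(H, B) = -H/231 (P(H, B) = H/((-33*7)) = H/(-231) = H*(-1/231) = -H/231)
k(l) = -5/3 - 166/(679*sqrt(l)) (k(l) = -2 + (l/l + 498/((-679*sqrt(l))))/3 = -2 + (1 + 498*(-1/(679*sqrt(l))))/3 = -2 + (1 - 498/(679*sqrt(l)))/3 = -2 + (1/3 - 166/(679*sqrt(l))) = -5/3 - 166/(679*sqrt(l)))
P(-998, 1920) - k(-298) = -1/231*(-998) - (-5/3 - (-83)*I*sqrt(298)/101171) = 998/231 - (-5/3 - (-83)*I*sqrt(298)/101171) = 998/231 - (-5/3 + 83*I*sqrt(298)/101171) = 998/231 + (5/3 - 83*I*sqrt(298)/101171) = 461/77 - 83*I*sqrt(298)/101171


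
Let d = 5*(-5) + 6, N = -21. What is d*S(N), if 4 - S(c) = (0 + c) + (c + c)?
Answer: -1273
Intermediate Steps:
S(c) = 4 - 3*c (S(c) = 4 - ((0 + c) + (c + c)) = 4 - (c + 2*c) = 4 - 3*c)
d = -19 (d = -25 + 6 = -19)
d*S(N) = -19*(4 - 3*(-21)) = -19*(4 + 63) = -19*67 = -1273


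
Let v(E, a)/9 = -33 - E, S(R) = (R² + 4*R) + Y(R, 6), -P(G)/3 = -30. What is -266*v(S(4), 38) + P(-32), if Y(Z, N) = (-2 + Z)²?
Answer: 165276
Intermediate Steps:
P(G) = 90 (P(G) = -3*(-30) = 90)
S(R) = R² + (-2 + R)² + 4*R (S(R) = (R² + 4*R) + (-2 + R)² = R² + (-2 + R)² + 4*R)
v(E, a) = -297 - 9*E (v(E, a) = 9*(-33 - E) = -297 - 9*E)
-266*v(S(4), 38) + P(-32) = -266*(-297 - 9*(4 + 2*4²)) + 90 = -266*(-297 - 9*(4 + 2*16)) + 90 = -266*(-297 - 9*(4 + 32)) + 90 = -266*(-297 - 9*36) + 90 = -266*(-297 - 324) + 90 = -266*(-621) + 90 = 165186 + 90 = 165276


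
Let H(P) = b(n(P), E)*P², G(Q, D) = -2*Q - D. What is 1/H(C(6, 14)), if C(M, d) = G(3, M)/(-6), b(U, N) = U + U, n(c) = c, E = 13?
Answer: 1/16 ≈ 0.062500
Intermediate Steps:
b(U, N) = 2*U
G(Q, D) = -D - 2*Q
C(M, d) = 1 + M/6 (C(M, d) = (-M - 2*3)/(-6) = (-M - 6)*(-⅙) = (-6 - M)*(-⅙) = 1 + M/6)
H(P) = 2*P³ (H(P) = (2*P)*P² = 2*P³)
1/H(C(6, 14)) = 1/(2*(1 + (⅙)*6)³) = 1/(2*(1 + 1)³) = 1/(2*2³) = 1/(2*8) = 1/16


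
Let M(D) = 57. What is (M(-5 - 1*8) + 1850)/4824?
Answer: 1907/4824 ≈ 0.39532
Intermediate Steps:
(M(-5 - 1*8) + 1850)/4824 = (57 + 1850)/4824 = 1907*(1/4824) = 1907/4824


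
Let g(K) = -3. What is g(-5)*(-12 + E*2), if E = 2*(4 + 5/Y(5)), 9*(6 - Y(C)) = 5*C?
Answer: -888/29 ≈ -30.621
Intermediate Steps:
Y(C) = 6 - 5*C/9
E = 322/29 (E = 2*(4 + 5/(6 - 5/9*5)) = 2*(4 + 5/(6 - 25/9)) = 2*(4 + 5/(29/9)) = 2*(4 + 5*(9/29)) = 2*(4 + 45/29) = 2*(161/29) = 322/29 ≈ 11.103)
g(-5)*(-12 + E*2) = -3*(-12 + (322/29)*2) = -3*(-12 + 644/29) = -3*296/29 = -888/29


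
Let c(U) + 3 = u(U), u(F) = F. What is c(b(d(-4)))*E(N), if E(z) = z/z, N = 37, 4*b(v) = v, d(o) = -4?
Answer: -4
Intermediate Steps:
b(v) = v/4
c(U) = -3 + U
E(z) = 1
c(b(d(-4)))*E(N) = (-3 + (¼)*(-4))*1 = (-3 - 1)*1 = -4*1 = -4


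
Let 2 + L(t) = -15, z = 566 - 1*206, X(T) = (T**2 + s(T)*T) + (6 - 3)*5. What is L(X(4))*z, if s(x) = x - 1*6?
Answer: -6120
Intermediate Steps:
s(x) = -6 + x (s(x) = x - 6 = -6 + x)
X(T) = 15 + T**2 + T*(-6 + T) (X(T) = (T**2 + (-6 + T)*T) + (6 - 3)*5 = (T**2 + T*(-6 + T)) + 3*5 = (T**2 + T*(-6 + T)) + 15 = 15 + T**2 + T*(-6 + T))
z = 360 (z = 566 - 206 = 360)
L(t) = -17 (L(t) = -2 - 15 = -17)
L(X(4))*z = -17*360 = -6120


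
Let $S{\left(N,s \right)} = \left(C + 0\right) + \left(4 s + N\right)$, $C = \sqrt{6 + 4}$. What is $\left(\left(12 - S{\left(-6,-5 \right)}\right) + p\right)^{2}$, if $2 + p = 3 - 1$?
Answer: $\left(38 - \sqrt{10}\right)^{2} \approx 1213.7$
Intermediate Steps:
$C = \sqrt{10} \approx 3.1623$
$S{\left(N,s \right)} = N + \sqrt{10} + 4 s$ ($S{\left(N,s \right)} = \left(\sqrt{10} + 0\right) + \left(4 s + N\right) = \sqrt{10} + \left(N + 4 s\right) = N + \sqrt{10} + 4 s$)
$p = 0$ ($p = -2 + \left(3 - 1\right) = -2 + 2 = 0$)
$\left(\left(12 - S{\left(-6,-5 \right)}\right) + p\right)^{2} = \left(\left(12 - \left(-6 + \sqrt{10} + 4 \left(-5\right)\right)\right) + 0\right)^{2} = \left(\left(12 - \left(-6 + \sqrt{10} - 20\right)\right) + 0\right)^{2} = \left(\left(12 - \left(-26 + \sqrt{10}\right)\right) + 0\right)^{2} = \left(\left(12 + \left(26 - \sqrt{10}\right)\right) + 0\right)^{2} = \left(\left(38 - \sqrt{10}\right) + 0\right)^{2} = \left(38 - \sqrt{10}\right)^{2}$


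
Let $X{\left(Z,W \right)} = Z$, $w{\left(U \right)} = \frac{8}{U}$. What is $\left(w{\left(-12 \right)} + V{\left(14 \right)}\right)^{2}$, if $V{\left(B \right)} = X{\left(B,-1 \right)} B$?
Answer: $\frac{343396}{9} \approx 38155.0$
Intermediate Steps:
$V{\left(B \right)} = B^{2}$ ($V{\left(B \right)} = B B = B^{2}$)
$\left(w{\left(-12 \right)} + V{\left(14 \right)}\right)^{2} = \left(\frac{8}{-12} + 14^{2}\right)^{2} = \left(8 \left(- \frac{1}{12}\right) + 196\right)^{2} = \left(- \frac{2}{3} + 196\right)^{2} = \left(\frac{586}{3}\right)^{2} = \frac{343396}{9}$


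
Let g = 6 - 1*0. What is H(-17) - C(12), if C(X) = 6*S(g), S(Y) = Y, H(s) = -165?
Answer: -201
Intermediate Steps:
g = 6 (g = 6 + 0 = 6)
C(X) = 36 (C(X) = 6*6 = 36)
H(-17) - C(12) = -165 - 1*36 = -165 - 36 = -201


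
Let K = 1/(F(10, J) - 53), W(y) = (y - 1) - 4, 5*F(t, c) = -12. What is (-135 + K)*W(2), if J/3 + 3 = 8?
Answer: 112200/277 ≈ 405.05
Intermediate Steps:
J = 15 (J = -9 + 3*8 = -9 + 24 = 15)
F(t, c) = -12/5 (F(t, c) = (1/5)*(-12) = -12/5)
W(y) = -5 + y (W(y) = (-1 + y) - 4 = -5 + y)
K = -5/277 (K = 1/(-12/5 - 53) = 1/(-277/5) = -5/277 ≈ -0.018051)
(-135 + K)*W(2) = (-135 - 5/277)*(-5 + 2) = -37400/277*(-3) = 112200/277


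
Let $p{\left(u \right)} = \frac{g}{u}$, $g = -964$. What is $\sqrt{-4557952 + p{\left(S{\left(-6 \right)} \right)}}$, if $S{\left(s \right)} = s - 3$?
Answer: $\frac{2 i \sqrt{10255151}}{3} \approx 2134.9 i$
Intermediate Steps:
$S{\left(s \right)} = -3 + s$ ($S{\left(s \right)} = s - 3 = -3 + s$)
$p{\left(u \right)} = - \frac{964}{u}$
$\sqrt{-4557952 + p{\left(S{\left(-6 \right)} \right)}} = \sqrt{-4557952 - \frac{964}{-3 - 6}} = \sqrt{-4557952 - \frac{964}{-9}} = \sqrt{-4557952 - - \frac{964}{9}} = \sqrt{-4557952 + \frac{964}{9}} = \sqrt{- \frac{41020604}{9}} = \frac{2 i \sqrt{10255151}}{3}$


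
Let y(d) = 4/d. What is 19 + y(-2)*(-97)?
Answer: 213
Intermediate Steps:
y(d) = 4/d
19 + y(-2)*(-97) = 19 + (4/(-2))*(-97) = 19 + (4*(-½))*(-97) = 19 - 2*(-97) = 19 + 194 = 213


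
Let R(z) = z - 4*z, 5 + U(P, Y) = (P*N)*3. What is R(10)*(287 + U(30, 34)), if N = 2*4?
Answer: -30060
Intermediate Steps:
N = 8
U(P, Y) = -5 + 24*P (U(P, Y) = -5 + (P*8)*3 = -5 + (8*P)*3 = -5 + 24*P)
R(z) = -3*z
R(10)*(287 + U(30, 34)) = (-3*10)*(287 + (-5 + 24*30)) = -30*(287 + (-5 + 720)) = -30*(287 + 715) = -30*1002 = -30060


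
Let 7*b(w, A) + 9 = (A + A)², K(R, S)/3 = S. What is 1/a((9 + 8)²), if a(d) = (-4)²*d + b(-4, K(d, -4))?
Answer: 1/4705 ≈ 0.00021254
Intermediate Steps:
K(R, S) = 3*S
b(w, A) = -9/7 + 4*A²/7 (b(w, A) = -9/7 + (A + A)²/7 = -9/7 + (2*A)²/7 = -9/7 + (4*A²)/7 = -9/7 + 4*A²/7)
a(d) = 81 + 16*d (a(d) = (-4)²*d + (-9/7 + 4*(3*(-4))²/7) = 16*d + (-9/7 + (4/7)*(-12)²) = 16*d + (-9/7 + (4/7)*144) = 16*d + (-9/7 + 576/7) = 16*d + 81 = 81 + 16*d)
1/a((9 + 8)²) = 1/(81 + 16*(9 + 8)²) = 1/(81 + 16*17²) = 1/(81 + 16*289) = 1/(81 + 4624) = 1/4705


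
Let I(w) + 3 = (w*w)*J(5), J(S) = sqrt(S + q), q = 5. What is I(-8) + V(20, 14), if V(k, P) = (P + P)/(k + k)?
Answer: -23/10 + 64*sqrt(10) ≈ 200.09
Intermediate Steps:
J(S) = sqrt(5 + S) (J(S) = sqrt(S + 5) = sqrt(5 + S))
I(w) = -3 + sqrt(10)*w**2 (I(w) = -3 + (w*w)*sqrt(5 + 5) = -3 + w**2*sqrt(10) = -3 + sqrt(10)*w**2)
V(k, P) = P/k (V(k, P) = (2*P)/((2*k)) = (2*P)*(1/(2*k)) = P/k)
I(-8) + V(20, 14) = (-3 + sqrt(10)*(-8)**2) + 14/20 = (-3 + sqrt(10)*64) + 14*(1/20) = (-3 + 64*sqrt(10)) + 7/10 = -23/10 + 64*sqrt(10)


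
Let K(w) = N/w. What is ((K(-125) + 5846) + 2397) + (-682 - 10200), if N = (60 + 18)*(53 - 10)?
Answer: -333229/125 ≈ -2665.8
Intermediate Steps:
N = 3354 (N = 78*43 = 3354)
K(w) = 3354/w
((K(-125) + 5846) + 2397) + (-682 - 10200) = ((3354/(-125) + 5846) + 2397) + (-682 - 10200) = ((3354*(-1/125) + 5846) + 2397) - 10882 = ((-3354/125 + 5846) + 2397) - 10882 = (727396/125 + 2397) - 10882 = 1027021/125 - 10882 = -333229/125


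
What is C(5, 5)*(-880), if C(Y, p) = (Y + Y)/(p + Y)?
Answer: -880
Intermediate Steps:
C(Y, p) = 2*Y/(Y + p) (C(Y, p) = (2*Y)/(Y + p) = 2*Y/(Y + p))
C(5, 5)*(-880) = (2*5/(5 + 5))*(-880) = (2*5/10)*(-880) = (2*5*(⅒))*(-880) = 1*(-880) = -880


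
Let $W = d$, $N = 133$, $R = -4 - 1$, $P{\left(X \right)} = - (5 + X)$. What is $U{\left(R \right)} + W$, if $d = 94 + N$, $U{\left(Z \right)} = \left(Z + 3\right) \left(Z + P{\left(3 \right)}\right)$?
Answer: $253$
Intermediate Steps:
$P{\left(X \right)} = -5 - X$
$R = -5$ ($R = -4 - 1 = -5$)
$U{\left(Z \right)} = \left(-8 + Z\right) \left(3 + Z\right)$ ($U{\left(Z \right)} = \left(Z + 3\right) \left(Z - 8\right) = \left(3 + Z\right) \left(Z - 8\right) = \left(3 + Z\right) \left(-8 + Z\right) = \left(-8 + Z\right) \left(3 + Z\right)$)
$d = 227$ ($d = 94 + 133 = 227$)
$W = 227$
$U{\left(R \right)} + W = \left(-24 + \left(-5\right)^{2} - -25\right) + 227 = \left(-24 + 25 + 25\right) + 227 = 26 + 227 = 253$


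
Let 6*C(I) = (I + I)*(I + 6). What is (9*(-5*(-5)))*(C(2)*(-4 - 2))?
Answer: -7200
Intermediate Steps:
C(I) = I*(6 + I)/3 (C(I) = ((I + I)*(I + 6))/6 = ((2*I)*(6 + I))/6 = (2*I*(6 + I))/6 = I*(6 + I)/3)
(9*(-5*(-5)))*(C(2)*(-4 - 2)) = (9*(-5*(-5)))*(((⅓)*2*(6 + 2))*(-4 - 2)) = (9*25)*(((⅓)*2*8)*(-6)) = 225*((16/3)*(-6)) = 225*(-32) = -7200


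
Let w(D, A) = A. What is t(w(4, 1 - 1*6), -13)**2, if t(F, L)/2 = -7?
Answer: 196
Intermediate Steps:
t(F, L) = -14 (t(F, L) = 2*(-7) = -14)
t(w(4, 1 - 1*6), -13)**2 = (-14)**2 = 196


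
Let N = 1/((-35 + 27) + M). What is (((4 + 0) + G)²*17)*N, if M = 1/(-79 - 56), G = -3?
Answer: -2295/1081 ≈ -2.1230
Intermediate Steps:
M = -1/135 (M = 1/(-135) = -1/135 ≈ -0.0074074)
N = -135/1081 (N = 1/((-35 + 27) - 1/135) = 1/(-8 - 1/135) = 1/(-1081/135) = -135/1081 ≈ -0.12488)
(((4 + 0) + G)²*17)*N = (((4 + 0) - 3)²*17)*(-135/1081) = ((4 - 3)²*17)*(-135/1081) = (1²*17)*(-135/1081) = (1*17)*(-135/1081) = 17*(-135/1081) = -2295/1081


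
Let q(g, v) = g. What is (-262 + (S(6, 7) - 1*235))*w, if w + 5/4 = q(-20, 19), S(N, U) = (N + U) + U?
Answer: 40545/4 ≈ 10136.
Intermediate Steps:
S(N, U) = N + 2*U
w = -85/4 (w = -5/4 - 20 = -85/4 ≈ -21.250)
(-262 + (S(6, 7) - 1*235))*w = (-262 + ((6 + 2*7) - 1*235))*(-85/4) = (-262 + ((6 + 14) - 235))*(-85/4) = (-262 + (20 - 235))*(-85/4) = (-262 - 215)*(-85/4) = -477*(-85/4) = 40545/4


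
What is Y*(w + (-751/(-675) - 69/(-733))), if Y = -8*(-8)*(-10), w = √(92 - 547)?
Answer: -76423424/98955 - 640*I*√455 ≈ -772.3 - 13652.0*I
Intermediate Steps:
w = I*√455 (w = √(-455) = I*√455 ≈ 21.331*I)
Y = -640 (Y = 64*(-10) = -640)
Y*(w + (-751/(-675) - 69/(-733))) = -640*(I*√455 + (-751/(-675) - 69/(-733))) = -640*(I*√455 + (-751*(-1/675) - 69*(-1/733))) = -640*(I*√455 + (751/675 + 69/733)) = -640*(I*√455 + 597058/494775) = -640*(597058/494775 + I*√455) = -76423424/98955 - 640*I*√455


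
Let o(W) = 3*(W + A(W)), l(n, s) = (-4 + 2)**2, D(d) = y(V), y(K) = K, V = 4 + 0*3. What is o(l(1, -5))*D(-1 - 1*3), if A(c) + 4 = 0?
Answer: 0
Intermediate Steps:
A(c) = -4 (A(c) = -4 + 0 = -4)
V = 4 (V = 4 + 0 = 4)
D(d) = 4
l(n, s) = 4 (l(n, s) = (-2)**2 = 4)
o(W) = -12 + 3*W (o(W) = 3*(W - 4) = 3*(-4 + W) = -12 + 3*W)
o(l(1, -5))*D(-1 - 1*3) = (-12 + 3*4)*4 = (-12 + 12)*4 = 0*4 = 0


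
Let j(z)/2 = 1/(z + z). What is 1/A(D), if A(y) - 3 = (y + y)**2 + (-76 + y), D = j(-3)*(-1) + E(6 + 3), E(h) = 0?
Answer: -9/650 ≈ -0.013846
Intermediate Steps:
j(z) = 1/z (j(z) = 2/(z + z) = 2/((2*z)) = 2*(1/(2*z)) = 1/z)
D = 1/3 (D = -1/(-3) + 0 = -1/3*(-1) + 0 = 1/3 + 0 = 1/3 ≈ 0.33333)
A(y) = -73 + y + 4*y**2 (A(y) = 3 + ((y + y)**2 + (-76 + y)) = 3 + ((2*y)**2 + (-76 + y)) = 3 + (4*y**2 + (-76 + y)) = 3 + (-76 + y + 4*y**2) = -73 + y + 4*y**2)
1/A(D) = 1/(-73 + 1/3 + 4*(1/3)**2) = 1/(-73 + 1/3 + 4*(1/9)) = 1/(-73 + 1/3 + 4/9) = 1/(-650/9) = -9/650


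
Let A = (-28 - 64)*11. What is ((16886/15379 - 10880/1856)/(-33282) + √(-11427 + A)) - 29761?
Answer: -220878290908423/7421736231 + I*√12439 ≈ -29761.0 + 111.53*I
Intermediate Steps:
A = -1012 (A = -92*11 = -1012)
((16886/15379 - 10880/1856)/(-33282) + √(-11427 + A)) - 29761 = ((16886/15379 - 10880/1856)/(-33282) + √(-11427 - 1012)) - 29761 = ((16886*(1/15379) - 10880*1/1856)*(-1/33282) + √(-12439)) - 29761 = ((16886/15379 - 170/29)*(-1/33282) + I*√12439) - 29761 = (-2124736/445991*(-1/33282) + I*√12439) - 29761 = (1062368/7421736231 + I*√12439) - 29761 = -220878290908423/7421736231 + I*√12439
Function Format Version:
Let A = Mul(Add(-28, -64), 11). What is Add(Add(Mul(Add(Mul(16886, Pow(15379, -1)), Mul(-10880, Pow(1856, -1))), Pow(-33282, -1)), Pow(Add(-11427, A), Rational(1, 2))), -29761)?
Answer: Add(Rational(-220878290908423, 7421736231), Mul(I, Pow(12439, Rational(1, 2)))) ≈ Add(-29761., Mul(111.53, I))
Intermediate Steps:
A = -1012 (A = Mul(-92, 11) = -1012)
Add(Add(Mul(Add(Mul(16886, Pow(15379, -1)), Mul(-10880, Pow(1856, -1))), Pow(-33282, -1)), Pow(Add(-11427, A), Rational(1, 2))), -29761) = Add(Add(Mul(Add(Mul(16886, Pow(15379, -1)), Mul(-10880, Pow(1856, -1))), Pow(-33282, -1)), Pow(Add(-11427, -1012), Rational(1, 2))), -29761) = Add(Add(Mul(Add(Mul(16886, Rational(1, 15379)), Mul(-10880, Rational(1, 1856))), Rational(-1, 33282)), Pow(-12439, Rational(1, 2))), -29761) = Add(Add(Mul(Add(Rational(16886, 15379), Rational(-170, 29)), Rational(-1, 33282)), Mul(I, Pow(12439, Rational(1, 2)))), -29761) = Add(Add(Mul(Rational(-2124736, 445991), Rational(-1, 33282)), Mul(I, Pow(12439, Rational(1, 2)))), -29761) = Add(Add(Rational(1062368, 7421736231), Mul(I, Pow(12439, Rational(1, 2)))), -29761) = Add(Rational(-220878290908423, 7421736231), Mul(I, Pow(12439, Rational(1, 2))))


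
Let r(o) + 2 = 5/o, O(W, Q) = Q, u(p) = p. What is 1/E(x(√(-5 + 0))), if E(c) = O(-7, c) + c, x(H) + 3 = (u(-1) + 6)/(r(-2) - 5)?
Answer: -19/134 ≈ -0.14179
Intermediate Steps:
r(o) = -2 + 5/o
x(H) = -67/19 (x(H) = -3 + (-1 + 6)/((-2 + 5/(-2)) - 5) = -3 + 5/((-2 + 5*(-½)) - 5) = -3 + 5/((-2 - 5/2) - 5) = -3 + 5/(-9/2 - 5) = -3 + 5/(-19/2) = -3 + 5*(-2/19) = -3 - 10/19 = -67/19)
E(c) = 2*c (E(c) = c + c = 2*c)
1/E(x(√(-5 + 0))) = 1/(2*(-67/19)) = 1/(-134/19) = -19/134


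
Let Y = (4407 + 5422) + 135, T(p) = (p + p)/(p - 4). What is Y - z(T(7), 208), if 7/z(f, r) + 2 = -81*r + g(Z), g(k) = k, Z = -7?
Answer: 167963155/16857 ≈ 9964.0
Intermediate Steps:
T(p) = 2*p/(-4 + p) (T(p) = (2*p)/(-4 + p) = 2*p/(-4 + p))
z(f, r) = 7/(-9 - 81*r) (z(f, r) = 7/(-2 + (-81*r - 7)) = 7/(-2 + (-7 - 81*r)) = 7/(-9 - 81*r))
Y = 9964 (Y = 9829 + 135 = 9964)
Y - z(T(7), 208) = 9964 - (-7)/(9 + 81*208) = 9964 - (-7)/(9 + 16848) = 9964 - (-7)/16857 = 9964 - 1*(-7/16857) = 9964 + 7/16857 = 167963155/16857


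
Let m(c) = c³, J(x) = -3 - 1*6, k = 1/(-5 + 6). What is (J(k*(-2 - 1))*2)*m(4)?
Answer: -1152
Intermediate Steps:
k = 1 (k = 1/1 = 1)
J(x) = -9 (J(x) = -3 - 6 = -9)
(J(k*(-2 - 1))*2)*m(4) = -9*2*4³ = -18*64 = -1152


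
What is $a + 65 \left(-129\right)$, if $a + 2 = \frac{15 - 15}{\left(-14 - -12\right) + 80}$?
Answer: $-8387$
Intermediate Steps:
$a = -2$ ($a = -2 + \frac{15 - 15}{\left(-14 - -12\right) + 80} = -2 + \frac{0}{\left(-14 + 12\right) + 80} = -2 + \frac{0}{-2 + 80} = -2 + \frac{0}{78} = -2 + 0 \cdot \frac{1}{78} = -2 + 0 = -2$)
$a + 65 \left(-129\right) = -2 + 65 \left(-129\right) = -2 - 8385 = -8387$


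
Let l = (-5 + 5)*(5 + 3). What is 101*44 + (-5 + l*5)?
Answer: 4439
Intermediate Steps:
l = 0 (l = 0*8 = 0)
101*44 + (-5 + l*5) = 101*44 + (-5 + 0*5) = 4444 + (-5 + 0) = 4444 - 5 = 4439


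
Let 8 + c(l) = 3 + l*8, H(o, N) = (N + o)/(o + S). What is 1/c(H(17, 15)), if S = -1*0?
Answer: 17/171 ≈ 0.099415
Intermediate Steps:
S = 0
H(o, N) = (N + o)/o (H(o, N) = (N + o)/(o + 0) = (N + o)/o)
c(l) = -5 + 8*l (c(l) = -8 + (3 + l*8) = -8 + (3 + 8*l) = -5 + 8*l)
1/c(H(17, 15)) = 1/(-5 + 8*((15 + 17)/17)) = 1/(-5 + 8*((1/17)*32)) = 1/(-5 + 8*(32/17)) = 1/(-5 + 256/17) = 1/(171/17) = 17/171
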